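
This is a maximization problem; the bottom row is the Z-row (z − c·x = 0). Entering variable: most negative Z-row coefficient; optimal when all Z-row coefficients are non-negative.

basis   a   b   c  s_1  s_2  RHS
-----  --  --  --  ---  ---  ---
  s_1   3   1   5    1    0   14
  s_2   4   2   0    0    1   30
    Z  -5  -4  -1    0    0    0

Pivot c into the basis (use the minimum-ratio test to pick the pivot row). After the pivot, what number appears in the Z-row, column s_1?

Ratio test on column c — row 1: 14/5 = 14/5; row 2: entry 0 ≤ 0. Minimum is 14/5 at row 1 (s_1 leaves); pivot element 5.
Divide row 1 by 5; eliminate column c from the other rows.
Z-row update in column s_1: 0 − (-1)·(1/5) = 1/5.

1/5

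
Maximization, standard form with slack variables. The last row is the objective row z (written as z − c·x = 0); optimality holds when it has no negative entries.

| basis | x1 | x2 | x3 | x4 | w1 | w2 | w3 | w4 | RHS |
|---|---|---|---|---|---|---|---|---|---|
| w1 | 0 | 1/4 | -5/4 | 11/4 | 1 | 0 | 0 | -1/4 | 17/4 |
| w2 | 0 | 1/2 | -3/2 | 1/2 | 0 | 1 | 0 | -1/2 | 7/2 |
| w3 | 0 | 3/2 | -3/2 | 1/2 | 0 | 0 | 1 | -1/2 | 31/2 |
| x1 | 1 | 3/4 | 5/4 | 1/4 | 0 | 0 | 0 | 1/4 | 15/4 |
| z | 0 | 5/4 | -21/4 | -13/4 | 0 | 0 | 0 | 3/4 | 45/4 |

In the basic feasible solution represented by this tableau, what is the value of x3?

x3 is not in the basis, so in the current basic feasible solution x3 = 0.

0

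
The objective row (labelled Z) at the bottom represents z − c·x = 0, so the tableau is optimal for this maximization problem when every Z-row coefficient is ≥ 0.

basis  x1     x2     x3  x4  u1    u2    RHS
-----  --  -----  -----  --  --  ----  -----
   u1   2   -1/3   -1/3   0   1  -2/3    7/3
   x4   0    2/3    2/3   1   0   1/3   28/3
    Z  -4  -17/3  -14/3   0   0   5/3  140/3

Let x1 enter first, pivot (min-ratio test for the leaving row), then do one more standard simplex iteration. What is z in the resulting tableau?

Ratio test on column x1 — row 1: (7/3)/2 = 7/6; row 2: entry 0 ≤ 0. Minimum is 7/6 at row 1 (u1 leaves); pivot element 2.
Pivot on row 1; the Z-row RHS becomes 140/3 − (-4)·(7/6) = 154/3.
Next entering variable (most negative Z-row entry -19/3): x2.
Ratio test on column x2 — row 1: entry -1/6 ≤ 0; row 2: (28/3)/(2/3) = 14. Minimum is 14 at row 2 (x4 leaves); pivot element 2/3.
After the second pivot the Z-row RHS is 154/3 − (-19/3)·14 = 140.

140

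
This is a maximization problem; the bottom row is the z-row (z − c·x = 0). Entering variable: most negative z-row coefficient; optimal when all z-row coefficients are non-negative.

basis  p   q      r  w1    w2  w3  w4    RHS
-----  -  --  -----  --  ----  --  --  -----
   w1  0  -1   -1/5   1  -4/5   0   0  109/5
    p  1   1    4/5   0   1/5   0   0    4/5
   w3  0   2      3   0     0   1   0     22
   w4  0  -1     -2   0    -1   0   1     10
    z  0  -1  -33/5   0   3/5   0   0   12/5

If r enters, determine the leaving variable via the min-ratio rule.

Column r entries and ratios — w1: -1/5 ≤ 0, skip; p: (4/5)/(4/5) = 1; w3: 22/3 = 22/3; w4: -2 ≤ 0, skip.
Smallest ratio is 1 in the row of p, so p leaves.

p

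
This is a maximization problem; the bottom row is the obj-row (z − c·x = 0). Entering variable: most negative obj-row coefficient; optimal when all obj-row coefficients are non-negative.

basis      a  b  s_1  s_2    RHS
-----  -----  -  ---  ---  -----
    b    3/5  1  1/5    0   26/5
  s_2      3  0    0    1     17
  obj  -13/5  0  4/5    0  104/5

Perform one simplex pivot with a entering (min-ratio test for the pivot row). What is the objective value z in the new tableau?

533/15

Ratio test on column a — row 1: (26/5)/(3/5) = 26/3; row 2: 17/3 = 17/3. Minimum is 17/3 at row 2 (s_2 leaves); pivot element 3.
Pivot on row 2; the obj-row RHS becomes 104/5 − (-13/5)·(17/3) = 533/15.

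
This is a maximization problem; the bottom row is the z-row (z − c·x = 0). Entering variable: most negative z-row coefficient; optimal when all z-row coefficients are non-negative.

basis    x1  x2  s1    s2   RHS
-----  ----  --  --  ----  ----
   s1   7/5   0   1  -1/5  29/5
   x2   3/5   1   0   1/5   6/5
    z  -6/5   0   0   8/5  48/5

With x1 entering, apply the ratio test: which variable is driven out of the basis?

x2

Column x1 entries and ratios — s1: (29/5)/(7/5) = 29/7; x2: (6/5)/(3/5) = 2.
Smallest ratio is 2 in the row of x2, so x2 leaves.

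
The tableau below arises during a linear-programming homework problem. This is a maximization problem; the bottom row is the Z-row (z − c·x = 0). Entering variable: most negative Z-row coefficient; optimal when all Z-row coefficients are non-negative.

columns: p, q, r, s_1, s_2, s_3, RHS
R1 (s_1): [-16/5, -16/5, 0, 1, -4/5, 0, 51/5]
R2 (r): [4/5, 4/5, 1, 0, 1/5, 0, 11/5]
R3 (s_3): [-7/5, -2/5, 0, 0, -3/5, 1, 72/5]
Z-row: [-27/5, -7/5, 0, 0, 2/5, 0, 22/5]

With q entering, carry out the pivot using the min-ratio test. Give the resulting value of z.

Ratio test on column q — row 1: entry -16/5 ≤ 0; row 2: (11/5)/(4/5) = 11/4; row 3: entry -2/5 ≤ 0. Minimum is 11/4 at row 2 (r leaves); pivot element 4/5.
Pivot on row 2; the Z-row RHS becomes 22/5 − (-7/5)·(11/4) = 33/4.

33/4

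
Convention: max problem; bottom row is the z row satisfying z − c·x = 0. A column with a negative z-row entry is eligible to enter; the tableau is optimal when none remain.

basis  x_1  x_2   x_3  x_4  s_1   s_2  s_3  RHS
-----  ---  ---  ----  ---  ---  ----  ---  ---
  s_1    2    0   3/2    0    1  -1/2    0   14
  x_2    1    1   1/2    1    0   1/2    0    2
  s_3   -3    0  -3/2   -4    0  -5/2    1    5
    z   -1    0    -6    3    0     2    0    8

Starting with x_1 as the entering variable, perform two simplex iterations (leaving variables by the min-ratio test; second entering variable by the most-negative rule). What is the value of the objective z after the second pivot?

Ratio test on column x_1 — row 1: 14/2 = 7; row 2: 2/1 = 2; row 3: entry -3 ≤ 0. Minimum is 2 at row 2 (x_2 leaves); pivot element 1.
Pivot on row 2; the z-row RHS becomes 8 − (-1)·2 = 10.
Next entering variable (most negative z-row entry -11/2): x_3.
Ratio test on column x_3 — row 1: 10/(1/2) = 20; row 2: 2/(1/2) = 4; row 3: entry 0 ≤ 0. Minimum is 4 at row 2 (x_1 leaves); pivot element 1/2.
After the second pivot the z-row RHS is 10 − (-11/2)·4 = 32.

32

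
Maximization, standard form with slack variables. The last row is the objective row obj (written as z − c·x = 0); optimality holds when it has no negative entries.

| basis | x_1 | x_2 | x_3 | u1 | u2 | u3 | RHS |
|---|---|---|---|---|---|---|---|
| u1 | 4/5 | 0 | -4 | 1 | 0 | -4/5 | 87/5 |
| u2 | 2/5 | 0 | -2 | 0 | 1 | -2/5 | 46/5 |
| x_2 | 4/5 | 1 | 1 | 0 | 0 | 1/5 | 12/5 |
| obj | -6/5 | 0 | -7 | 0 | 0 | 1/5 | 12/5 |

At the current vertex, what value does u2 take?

u2 is basic (row 2); its value is the RHS of that row, 46/5.

46/5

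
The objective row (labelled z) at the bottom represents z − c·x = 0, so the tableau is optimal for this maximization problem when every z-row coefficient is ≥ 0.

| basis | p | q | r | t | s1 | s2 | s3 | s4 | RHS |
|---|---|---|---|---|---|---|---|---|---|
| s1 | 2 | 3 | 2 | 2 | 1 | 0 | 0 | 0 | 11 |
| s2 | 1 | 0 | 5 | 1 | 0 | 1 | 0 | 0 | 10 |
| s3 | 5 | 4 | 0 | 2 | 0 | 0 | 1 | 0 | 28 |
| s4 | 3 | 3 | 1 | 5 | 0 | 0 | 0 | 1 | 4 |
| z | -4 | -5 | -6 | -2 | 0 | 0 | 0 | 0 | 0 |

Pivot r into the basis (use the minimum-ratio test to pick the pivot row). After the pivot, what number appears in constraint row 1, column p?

Ratio test on column r — row 1: 11/2 = 11/2; row 2: 10/5 = 2; row 3: entry 0 ≤ 0; row 4: 4/1 = 4. Minimum is 2 at row 2 (s2 leaves); pivot element 5.
Divide row 2 by 5; eliminate column r from the other rows.
Row 1 update in column p: 2 − 2·(1/5) = 8/5.

8/5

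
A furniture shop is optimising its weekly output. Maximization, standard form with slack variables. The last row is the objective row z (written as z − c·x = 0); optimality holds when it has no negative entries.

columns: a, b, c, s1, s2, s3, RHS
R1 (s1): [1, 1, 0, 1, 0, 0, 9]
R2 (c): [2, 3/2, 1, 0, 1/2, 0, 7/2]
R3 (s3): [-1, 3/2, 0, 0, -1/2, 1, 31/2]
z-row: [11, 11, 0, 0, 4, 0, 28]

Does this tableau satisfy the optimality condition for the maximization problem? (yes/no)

Every z-row coefficient is ≥ 0, so the tableau is optimal.

yes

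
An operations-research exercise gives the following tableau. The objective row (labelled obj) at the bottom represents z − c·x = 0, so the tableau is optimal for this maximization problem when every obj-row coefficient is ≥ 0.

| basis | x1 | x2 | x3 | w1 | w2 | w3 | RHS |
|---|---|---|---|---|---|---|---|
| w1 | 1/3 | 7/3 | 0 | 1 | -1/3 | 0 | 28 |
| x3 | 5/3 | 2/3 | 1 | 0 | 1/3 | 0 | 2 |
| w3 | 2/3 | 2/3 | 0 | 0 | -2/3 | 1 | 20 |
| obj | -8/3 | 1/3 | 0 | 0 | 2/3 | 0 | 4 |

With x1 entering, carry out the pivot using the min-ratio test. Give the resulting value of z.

36/5

Ratio test on column x1 — row 1: 28/(1/3) = 84; row 2: 2/(5/3) = 6/5; row 3: 20/(2/3) = 30. Minimum is 6/5 at row 2 (x3 leaves); pivot element 5/3.
Pivot on row 2; the obj-row RHS becomes 4 − (-8/3)·(6/5) = 36/5.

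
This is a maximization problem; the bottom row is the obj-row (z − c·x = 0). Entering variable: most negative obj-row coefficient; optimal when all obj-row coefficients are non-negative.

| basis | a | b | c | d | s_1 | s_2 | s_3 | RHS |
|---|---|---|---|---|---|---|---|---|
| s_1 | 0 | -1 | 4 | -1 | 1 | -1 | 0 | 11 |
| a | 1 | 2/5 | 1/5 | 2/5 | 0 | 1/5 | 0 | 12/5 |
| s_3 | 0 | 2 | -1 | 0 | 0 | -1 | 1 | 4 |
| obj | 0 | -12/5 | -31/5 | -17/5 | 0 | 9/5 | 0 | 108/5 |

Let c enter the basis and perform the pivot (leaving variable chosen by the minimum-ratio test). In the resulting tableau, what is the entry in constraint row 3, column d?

Ratio test on column c — row 1: 11/4 = 11/4; row 2: (12/5)/(1/5) = 12; row 3: entry -1 ≤ 0. Minimum is 11/4 at row 1 (s_1 leaves); pivot element 4.
Divide row 1 by 4; eliminate column c from the other rows.
Row 3 update in column d: 0 − (-1)·(-1/4) = -1/4.

-1/4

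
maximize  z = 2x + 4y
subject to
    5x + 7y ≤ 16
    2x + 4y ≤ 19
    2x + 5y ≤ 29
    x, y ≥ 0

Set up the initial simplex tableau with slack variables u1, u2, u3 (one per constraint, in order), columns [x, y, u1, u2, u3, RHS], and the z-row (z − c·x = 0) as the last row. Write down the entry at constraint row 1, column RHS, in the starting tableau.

The RHS of constraint 1 is b_1 = 16.

16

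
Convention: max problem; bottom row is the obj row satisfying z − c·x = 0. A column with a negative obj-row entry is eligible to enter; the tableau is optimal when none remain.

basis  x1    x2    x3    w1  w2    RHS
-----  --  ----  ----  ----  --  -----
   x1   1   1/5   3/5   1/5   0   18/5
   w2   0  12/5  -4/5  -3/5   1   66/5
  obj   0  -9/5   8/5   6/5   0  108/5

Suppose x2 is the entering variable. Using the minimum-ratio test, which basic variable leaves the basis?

w2

Column x2 entries and ratios — x1: (18/5)/(1/5) = 18; w2: (66/5)/(12/5) = 11/2.
Smallest ratio is 11/2 in the row of w2, so w2 leaves.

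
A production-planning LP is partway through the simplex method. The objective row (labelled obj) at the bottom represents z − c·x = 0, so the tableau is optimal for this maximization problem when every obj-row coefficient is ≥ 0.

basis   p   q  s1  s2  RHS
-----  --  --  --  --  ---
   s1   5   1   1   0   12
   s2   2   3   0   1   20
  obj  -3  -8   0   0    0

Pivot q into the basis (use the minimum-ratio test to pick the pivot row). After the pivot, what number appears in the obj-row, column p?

7/3

Ratio test on column q — row 1: 12/1 = 12; row 2: 20/3 = 20/3. Minimum is 20/3 at row 2 (s2 leaves); pivot element 3.
Divide row 2 by 3; eliminate column q from the other rows.
obj-row update in column p: -3 − (-8)·(2/3) = 7/3.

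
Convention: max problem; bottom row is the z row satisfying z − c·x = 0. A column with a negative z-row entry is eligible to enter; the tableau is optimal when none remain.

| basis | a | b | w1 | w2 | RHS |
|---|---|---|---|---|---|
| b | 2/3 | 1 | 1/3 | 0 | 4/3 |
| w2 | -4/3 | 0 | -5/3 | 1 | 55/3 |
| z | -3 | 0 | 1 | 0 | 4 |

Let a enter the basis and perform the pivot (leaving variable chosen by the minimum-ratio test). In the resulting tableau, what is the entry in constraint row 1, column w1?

1/2

Ratio test on column a — row 1: (4/3)/(2/3) = 2; row 2: entry -4/3 ≤ 0. Minimum is 2 at row 1 (b leaves); pivot element 2/3.
Divide row 1 by 2/3; eliminate column a from the other rows.
In the new row 1, the w1 entry is the old entry divided by the pivot: (1/3)/(2/3) = 1/2.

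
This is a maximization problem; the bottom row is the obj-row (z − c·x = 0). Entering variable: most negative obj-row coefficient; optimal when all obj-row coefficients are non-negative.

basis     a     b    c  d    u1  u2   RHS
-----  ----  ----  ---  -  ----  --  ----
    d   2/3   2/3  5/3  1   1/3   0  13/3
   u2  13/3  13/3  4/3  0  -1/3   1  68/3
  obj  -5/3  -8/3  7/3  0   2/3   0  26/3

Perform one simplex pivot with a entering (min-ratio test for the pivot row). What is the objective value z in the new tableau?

Ratio test on column a — row 1: (13/3)/(2/3) = 13/2; row 2: (68/3)/(13/3) = 68/13. Minimum is 68/13 at row 2 (u2 leaves); pivot element 13/3.
Pivot on row 2; the obj-row RHS becomes 26/3 − (-5/3)·(68/13) = 226/13.

226/13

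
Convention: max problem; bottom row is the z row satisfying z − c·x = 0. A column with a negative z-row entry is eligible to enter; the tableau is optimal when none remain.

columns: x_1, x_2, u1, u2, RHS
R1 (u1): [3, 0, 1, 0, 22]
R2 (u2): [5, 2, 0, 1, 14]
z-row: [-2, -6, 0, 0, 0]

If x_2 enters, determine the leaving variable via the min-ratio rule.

u2

Column x_2 entries and ratios — u1: 0 ≤ 0, skip; u2: 14/2 = 7.
Smallest ratio is 7 in the row of u2, so u2 leaves.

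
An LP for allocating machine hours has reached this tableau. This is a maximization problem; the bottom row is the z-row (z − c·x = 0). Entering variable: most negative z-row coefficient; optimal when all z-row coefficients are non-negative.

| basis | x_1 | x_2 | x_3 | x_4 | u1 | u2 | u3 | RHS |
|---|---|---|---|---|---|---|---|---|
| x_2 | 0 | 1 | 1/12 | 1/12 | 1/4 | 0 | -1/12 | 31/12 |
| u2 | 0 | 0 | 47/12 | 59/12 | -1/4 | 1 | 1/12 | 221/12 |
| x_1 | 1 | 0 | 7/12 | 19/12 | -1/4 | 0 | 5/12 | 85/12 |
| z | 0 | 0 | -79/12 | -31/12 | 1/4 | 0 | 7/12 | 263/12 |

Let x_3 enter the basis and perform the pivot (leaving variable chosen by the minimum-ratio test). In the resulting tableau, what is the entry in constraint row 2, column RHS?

Ratio test on column x_3 — row 1: (31/12)/(1/12) = 31; row 2: (221/12)/(47/12) = 221/47; row 3: (85/12)/(7/12) = 85/7. Minimum is 221/47 at row 2 (u2 leaves); pivot element 47/12.
Divide row 2 by 47/12; eliminate column x_3 from the other rows.
In the new row 2, the RHS entry is the old entry divided by the pivot: (221/12)/(47/12) = 221/47.

221/47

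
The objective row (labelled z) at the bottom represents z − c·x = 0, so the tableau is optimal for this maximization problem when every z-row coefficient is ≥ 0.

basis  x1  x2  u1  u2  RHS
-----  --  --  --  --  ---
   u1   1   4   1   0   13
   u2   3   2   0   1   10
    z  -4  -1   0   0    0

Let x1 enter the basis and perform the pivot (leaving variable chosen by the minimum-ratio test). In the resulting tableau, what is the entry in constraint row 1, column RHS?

29/3

Ratio test on column x1 — row 1: 13/1 = 13; row 2: 10/3 = 10/3. Minimum is 10/3 at row 2 (u2 leaves); pivot element 3.
Divide row 2 by 3; eliminate column x1 from the other rows.
Row 1 update in column RHS: 13 − 1·(10/3) = 29/3.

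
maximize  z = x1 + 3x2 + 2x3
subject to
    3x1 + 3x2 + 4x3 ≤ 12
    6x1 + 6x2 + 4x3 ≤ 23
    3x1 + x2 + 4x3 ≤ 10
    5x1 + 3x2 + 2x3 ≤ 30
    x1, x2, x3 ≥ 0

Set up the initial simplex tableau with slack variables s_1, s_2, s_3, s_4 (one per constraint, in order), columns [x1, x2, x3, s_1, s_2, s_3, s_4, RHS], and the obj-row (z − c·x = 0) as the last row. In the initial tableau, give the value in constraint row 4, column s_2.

0

Slack s_2 belongs to constraint 2; its column is the unit vector e_2, so the entry in row 4 is 0.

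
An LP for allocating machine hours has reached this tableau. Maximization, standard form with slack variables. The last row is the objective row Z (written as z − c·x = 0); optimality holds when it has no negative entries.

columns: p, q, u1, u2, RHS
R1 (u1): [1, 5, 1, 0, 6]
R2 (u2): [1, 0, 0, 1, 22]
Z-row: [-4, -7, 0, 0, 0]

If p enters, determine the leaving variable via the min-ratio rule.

Column p entries and ratios — u1: 6/1 = 6; u2: 22/1 = 22.
Smallest ratio is 6 in the row of u1, so u1 leaves.

u1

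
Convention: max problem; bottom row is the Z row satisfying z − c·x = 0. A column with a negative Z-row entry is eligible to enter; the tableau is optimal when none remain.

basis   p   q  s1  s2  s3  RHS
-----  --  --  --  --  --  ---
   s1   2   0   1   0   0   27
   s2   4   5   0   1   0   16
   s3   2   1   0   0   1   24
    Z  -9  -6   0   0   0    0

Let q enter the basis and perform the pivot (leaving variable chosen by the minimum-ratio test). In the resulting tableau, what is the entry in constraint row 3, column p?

6/5

Ratio test on column q — row 1: entry 0 ≤ 0; row 2: 16/5 = 16/5; row 3: 24/1 = 24. Minimum is 16/5 at row 2 (s2 leaves); pivot element 5.
Divide row 2 by 5; eliminate column q from the other rows.
Row 3 update in column p: 2 − 1·(4/5) = 6/5.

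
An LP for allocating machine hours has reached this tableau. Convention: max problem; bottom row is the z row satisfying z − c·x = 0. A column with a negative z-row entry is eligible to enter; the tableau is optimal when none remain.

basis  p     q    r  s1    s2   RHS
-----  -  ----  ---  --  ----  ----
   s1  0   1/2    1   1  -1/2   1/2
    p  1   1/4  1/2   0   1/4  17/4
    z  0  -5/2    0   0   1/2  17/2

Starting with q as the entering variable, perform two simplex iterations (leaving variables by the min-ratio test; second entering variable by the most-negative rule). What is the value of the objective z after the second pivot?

27

Ratio test on column q — row 1: (1/2)/(1/2) = 1; row 2: (17/4)/(1/4) = 17. Minimum is 1 at row 1 (s1 leaves); pivot element 1/2.
Pivot on row 1; the z-row RHS becomes 17/2 − (-5/2)·1 = 11.
Next entering variable (most negative z-row entry -2): s2.
Ratio test on column s2 — row 1: entry -1 ≤ 0; row 2: 4/(1/2) = 8. Minimum is 8 at row 2 (p leaves); pivot element 1/2.
After the second pivot the z-row RHS is 11 − (-2)·8 = 27.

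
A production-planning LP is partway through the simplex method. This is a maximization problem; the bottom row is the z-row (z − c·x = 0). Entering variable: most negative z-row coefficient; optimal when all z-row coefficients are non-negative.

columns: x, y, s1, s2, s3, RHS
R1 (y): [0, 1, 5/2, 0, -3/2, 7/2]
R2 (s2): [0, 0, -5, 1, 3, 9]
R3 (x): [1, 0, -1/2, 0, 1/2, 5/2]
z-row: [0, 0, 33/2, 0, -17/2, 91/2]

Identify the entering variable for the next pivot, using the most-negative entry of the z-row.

Negative z-row entries: s3: -17/2.
The most negative is -17/2 in column s3, so s3 enters.

s3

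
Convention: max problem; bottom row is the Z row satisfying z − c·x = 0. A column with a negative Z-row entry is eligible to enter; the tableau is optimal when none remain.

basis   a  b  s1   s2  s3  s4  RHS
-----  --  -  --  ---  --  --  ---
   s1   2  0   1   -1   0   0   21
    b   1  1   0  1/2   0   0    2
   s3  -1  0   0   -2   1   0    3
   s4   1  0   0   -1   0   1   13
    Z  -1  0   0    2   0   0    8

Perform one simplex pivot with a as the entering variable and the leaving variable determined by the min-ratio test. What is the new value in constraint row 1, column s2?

-2

Ratio test on column a — row 1: 21/2 = 21/2; row 2: 2/1 = 2; row 3: entry -1 ≤ 0; row 4: 13/1 = 13. Minimum is 2 at row 2 (b leaves); pivot element 1.
Divide row 2 by 1; eliminate column a from the other rows.
Row 1 update in column s2: -1 − 2·(1/2) = -2.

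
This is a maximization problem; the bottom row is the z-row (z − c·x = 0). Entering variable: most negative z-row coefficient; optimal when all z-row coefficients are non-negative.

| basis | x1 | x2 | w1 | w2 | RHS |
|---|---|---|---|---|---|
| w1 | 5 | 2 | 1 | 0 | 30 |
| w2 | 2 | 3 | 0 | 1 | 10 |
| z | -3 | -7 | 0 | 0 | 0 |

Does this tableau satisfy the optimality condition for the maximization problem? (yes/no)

no

The z-row has a negative entry -7 in column x2, so it is not optimal.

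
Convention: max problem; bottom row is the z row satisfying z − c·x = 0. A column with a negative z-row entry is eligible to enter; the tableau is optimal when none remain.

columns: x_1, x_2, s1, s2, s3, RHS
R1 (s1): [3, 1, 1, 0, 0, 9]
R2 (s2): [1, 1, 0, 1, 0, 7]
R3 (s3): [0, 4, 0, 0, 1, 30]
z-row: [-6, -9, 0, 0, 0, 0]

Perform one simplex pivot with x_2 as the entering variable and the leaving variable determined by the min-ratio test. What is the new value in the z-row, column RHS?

Ratio test on column x_2 — row 1: 9/1 = 9; row 2: 7/1 = 7; row 3: 30/4 = 15/2. Minimum is 7 at row 2 (s2 leaves); pivot element 1.
Divide row 2 by 1; eliminate column x_2 from the other rows.
z-row update in column RHS: 0 − (-9)·7 = 63.

63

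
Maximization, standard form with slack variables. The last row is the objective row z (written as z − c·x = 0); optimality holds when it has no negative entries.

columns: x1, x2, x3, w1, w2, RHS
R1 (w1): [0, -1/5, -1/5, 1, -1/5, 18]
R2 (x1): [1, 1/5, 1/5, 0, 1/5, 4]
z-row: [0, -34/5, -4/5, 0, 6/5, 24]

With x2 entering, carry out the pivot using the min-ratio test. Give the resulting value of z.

160

Ratio test on column x2 — row 1: entry -1/5 ≤ 0; row 2: 4/(1/5) = 20. Minimum is 20 at row 2 (x1 leaves); pivot element 1/5.
Pivot on row 2; the z-row RHS becomes 24 − (-34/5)·20 = 160.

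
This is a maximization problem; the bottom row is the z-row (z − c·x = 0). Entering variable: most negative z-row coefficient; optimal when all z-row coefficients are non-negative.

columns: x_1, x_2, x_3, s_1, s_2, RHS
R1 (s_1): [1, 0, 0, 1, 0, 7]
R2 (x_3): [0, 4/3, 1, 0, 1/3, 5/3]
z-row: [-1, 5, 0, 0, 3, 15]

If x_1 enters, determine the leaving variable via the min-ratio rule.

Column x_1 entries and ratios — s_1: 7/1 = 7; x_3: 0 ≤ 0, skip.
Smallest ratio is 7 in the row of s_1, so s_1 leaves.

s_1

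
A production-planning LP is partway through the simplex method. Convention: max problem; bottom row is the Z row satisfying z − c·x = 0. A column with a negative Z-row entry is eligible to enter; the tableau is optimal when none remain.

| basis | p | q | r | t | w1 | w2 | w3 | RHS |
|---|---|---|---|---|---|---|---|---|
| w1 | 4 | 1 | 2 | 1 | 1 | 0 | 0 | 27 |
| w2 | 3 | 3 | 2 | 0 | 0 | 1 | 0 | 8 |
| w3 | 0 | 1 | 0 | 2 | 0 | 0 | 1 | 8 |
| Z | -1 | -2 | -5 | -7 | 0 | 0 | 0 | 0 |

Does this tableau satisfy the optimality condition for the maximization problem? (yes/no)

no

The Z-row has a negative entry -7 in column t, so it is not optimal.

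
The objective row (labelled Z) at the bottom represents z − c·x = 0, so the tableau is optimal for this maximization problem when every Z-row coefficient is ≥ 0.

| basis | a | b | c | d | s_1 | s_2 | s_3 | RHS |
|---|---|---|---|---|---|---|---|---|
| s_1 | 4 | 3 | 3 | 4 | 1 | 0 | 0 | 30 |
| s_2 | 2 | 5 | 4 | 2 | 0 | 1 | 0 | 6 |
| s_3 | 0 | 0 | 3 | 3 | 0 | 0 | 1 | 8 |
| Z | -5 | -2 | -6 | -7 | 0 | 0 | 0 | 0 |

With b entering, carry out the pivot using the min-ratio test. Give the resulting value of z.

Ratio test on column b — row 1: 30/3 = 10; row 2: 6/5 = 6/5; row 3: entry 0 ≤ 0. Minimum is 6/5 at row 2 (s_2 leaves); pivot element 5.
Pivot on row 2; the Z-row RHS becomes 0 − (-2)·(6/5) = 12/5.

12/5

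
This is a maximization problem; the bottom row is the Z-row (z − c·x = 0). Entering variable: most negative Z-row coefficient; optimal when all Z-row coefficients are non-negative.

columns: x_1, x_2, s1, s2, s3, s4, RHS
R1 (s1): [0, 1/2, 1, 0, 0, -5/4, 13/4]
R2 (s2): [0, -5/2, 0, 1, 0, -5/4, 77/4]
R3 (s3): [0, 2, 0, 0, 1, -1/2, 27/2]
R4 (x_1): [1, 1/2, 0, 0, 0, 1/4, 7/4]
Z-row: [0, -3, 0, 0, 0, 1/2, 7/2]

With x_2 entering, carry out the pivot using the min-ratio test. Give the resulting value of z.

Ratio test on column x_2 — row 1: (13/4)/(1/2) = 13/2; row 2: entry -5/2 ≤ 0; row 3: (27/2)/2 = 27/4; row 4: (7/4)/(1/2) = 7/2. Minimum is 7/2 at row 4 (x_1 leaves); pivot element 1/2.
Pivot on row 4; the Z-row RHS becomes 7/2 − (-3)·(7/2) = 14.

14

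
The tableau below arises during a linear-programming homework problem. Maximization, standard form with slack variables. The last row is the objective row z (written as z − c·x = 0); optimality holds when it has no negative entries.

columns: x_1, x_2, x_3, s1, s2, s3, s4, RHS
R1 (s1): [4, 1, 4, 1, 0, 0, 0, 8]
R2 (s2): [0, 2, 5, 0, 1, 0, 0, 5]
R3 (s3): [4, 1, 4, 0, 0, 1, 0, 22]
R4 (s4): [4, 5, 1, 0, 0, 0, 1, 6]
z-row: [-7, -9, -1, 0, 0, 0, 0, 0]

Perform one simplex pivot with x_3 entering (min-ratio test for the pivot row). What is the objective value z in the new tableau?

Ratio test on column x_3 — row 1: 8/4 = 2; row 2: 5/5 = 1; row 3: 22/4 = 11/2; row 4: 6/1 = 6. Minimum is 1 at row 2 (s2 leaves); pivot element 5.
Pivot on row 2; the z-row RHS becomes 0 − (-1)·1 = 1.

1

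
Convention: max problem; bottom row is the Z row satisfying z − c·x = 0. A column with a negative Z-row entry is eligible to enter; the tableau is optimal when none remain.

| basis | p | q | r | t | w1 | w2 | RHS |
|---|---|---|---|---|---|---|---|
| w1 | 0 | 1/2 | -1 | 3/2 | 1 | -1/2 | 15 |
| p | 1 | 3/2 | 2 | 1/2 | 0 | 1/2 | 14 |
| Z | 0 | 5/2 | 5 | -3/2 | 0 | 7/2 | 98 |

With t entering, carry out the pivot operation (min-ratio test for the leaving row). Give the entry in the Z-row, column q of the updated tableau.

3

Ratio test on column t — row 1: 15/(3/2) = 10; row 2: 14/(1/2) = 28. Minimum is 10 at row 1 (w1 leaves); pivot element 3/2.
Divide row 1 by 3/2; eliminate column t from the other rows.
Z-row update in column q: 5/2 − (-3/2)·(1/3) = 3.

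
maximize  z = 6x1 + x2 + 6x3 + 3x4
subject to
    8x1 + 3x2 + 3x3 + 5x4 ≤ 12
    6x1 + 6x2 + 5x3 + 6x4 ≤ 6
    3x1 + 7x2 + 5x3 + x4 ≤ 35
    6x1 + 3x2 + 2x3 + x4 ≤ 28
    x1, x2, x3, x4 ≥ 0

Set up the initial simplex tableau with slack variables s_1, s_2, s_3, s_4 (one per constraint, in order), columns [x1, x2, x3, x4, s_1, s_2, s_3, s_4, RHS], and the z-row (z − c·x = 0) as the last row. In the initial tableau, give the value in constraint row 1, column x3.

Constraint 1 has coefficient 3 on x3.

3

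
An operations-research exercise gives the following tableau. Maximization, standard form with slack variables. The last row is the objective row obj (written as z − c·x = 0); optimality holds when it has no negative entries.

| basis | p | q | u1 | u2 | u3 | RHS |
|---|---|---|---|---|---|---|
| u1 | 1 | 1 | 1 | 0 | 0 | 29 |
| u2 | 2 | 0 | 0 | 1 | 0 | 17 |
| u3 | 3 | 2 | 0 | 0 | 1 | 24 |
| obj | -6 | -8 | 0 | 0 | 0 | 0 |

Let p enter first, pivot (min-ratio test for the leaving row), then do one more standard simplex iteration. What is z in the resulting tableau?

96

Ratio test on column p — row 1: 29/1 = 29; row 2: 17/2 = 17/2; row 3: 24/3 = 8. Minimum is 8 at row 3 (u3 leaves); pivot element 3.
Pivot on row 3; the obj-row RHS becomes 0 − (-6)·8 = 48.
Next entering variable (most negative obj-row entry -4): q.
Ratio test on column q — row 1: 21/(1/3) = 63; row 2: entry -4/3 ≤ 0; row 3: 8/(2/3) = 12. Minimum is 12 at row 3 (p leaves); pivot element 2/3.
After the second pivot the obj-row RHS is 48 − (-4)·12 = 96.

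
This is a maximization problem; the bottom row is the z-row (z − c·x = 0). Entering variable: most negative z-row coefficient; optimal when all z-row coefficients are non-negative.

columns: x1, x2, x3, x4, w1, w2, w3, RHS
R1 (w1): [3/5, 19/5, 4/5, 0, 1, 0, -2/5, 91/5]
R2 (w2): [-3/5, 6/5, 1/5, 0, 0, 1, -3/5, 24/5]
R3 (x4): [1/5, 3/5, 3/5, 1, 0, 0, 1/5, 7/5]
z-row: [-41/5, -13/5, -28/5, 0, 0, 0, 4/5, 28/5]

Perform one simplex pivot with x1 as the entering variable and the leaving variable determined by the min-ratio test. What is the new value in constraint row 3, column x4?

Ratio test on column x1 — row 1: (91/5)/(3/5) = 91/3; row 2: entry -3/5 ≤ 0; row 3: (7/5)/(1/5) = 7. Minimum is 7 at row 3 (x4 leaves); pivot element 1/5.
Divide row 3 by 1/5; eliminate column x1 from the other rows.
In the new row 3, the x4 entry is the old entry divided by the pivot: 1/(1/5) = 5.

5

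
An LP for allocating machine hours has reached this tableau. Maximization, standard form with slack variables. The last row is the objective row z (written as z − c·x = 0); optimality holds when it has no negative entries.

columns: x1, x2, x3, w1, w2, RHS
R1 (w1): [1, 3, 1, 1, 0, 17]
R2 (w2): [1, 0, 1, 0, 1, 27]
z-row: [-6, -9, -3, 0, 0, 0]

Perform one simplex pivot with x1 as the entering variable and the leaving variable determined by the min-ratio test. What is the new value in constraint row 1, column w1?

1

Ratio test on column x1 — row 1: 17/1 = 17; row 2: 27/1 = 27. Minimum is 17 at row 1 (w1 leaves); pivot element 1.
Divide row 1 by 1; eliminate column x1 from the other rows.
In the new row 1, the w1 entry is the old entry divided by the pivot: 1/1 = 1.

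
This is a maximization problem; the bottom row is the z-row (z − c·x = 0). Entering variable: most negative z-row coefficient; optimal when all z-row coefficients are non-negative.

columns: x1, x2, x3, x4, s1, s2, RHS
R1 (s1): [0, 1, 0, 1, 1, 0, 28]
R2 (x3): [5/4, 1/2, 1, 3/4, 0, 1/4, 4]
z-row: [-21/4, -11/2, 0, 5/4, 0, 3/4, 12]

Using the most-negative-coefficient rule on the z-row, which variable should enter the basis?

Negative z-row entries: x1: -21/4, x2: -11/2.
The most negative is -11/2 in column x2, so x2 enters.

x2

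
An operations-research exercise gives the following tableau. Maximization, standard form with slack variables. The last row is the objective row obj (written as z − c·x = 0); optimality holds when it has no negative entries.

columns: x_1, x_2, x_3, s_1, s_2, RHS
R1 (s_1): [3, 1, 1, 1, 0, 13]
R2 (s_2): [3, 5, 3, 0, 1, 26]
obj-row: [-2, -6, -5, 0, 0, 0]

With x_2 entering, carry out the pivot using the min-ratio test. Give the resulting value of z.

156/5

Ratio test on column x_2 — row 1: 13/1 = 13; row 2: 26/5 = 26/5. Minimum is 26/5 at row 2 (s_2 leaves); pivot element 5.
Pivot on row 2; the obj-row RHS becomes 0 − (-6)·(26/5) = 156/5.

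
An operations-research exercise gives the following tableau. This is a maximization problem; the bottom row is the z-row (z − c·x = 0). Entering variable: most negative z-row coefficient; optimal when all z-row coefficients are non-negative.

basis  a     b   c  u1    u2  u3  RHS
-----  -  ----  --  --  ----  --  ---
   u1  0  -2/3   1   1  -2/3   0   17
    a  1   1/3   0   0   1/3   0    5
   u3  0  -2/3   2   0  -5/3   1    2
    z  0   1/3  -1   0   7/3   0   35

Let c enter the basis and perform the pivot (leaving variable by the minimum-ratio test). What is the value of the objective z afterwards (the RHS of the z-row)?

36

Ratio test on column c — row 1: 17/1 = 17; row 2: entry 0 ≤ 0; row 3: 2/2 = 1. Minimum is 1 at row 3 (u3 leaves); pivot element 2.
Pivot on row 3; the z-row RHS becomes 35 − (-1)·1 = 36.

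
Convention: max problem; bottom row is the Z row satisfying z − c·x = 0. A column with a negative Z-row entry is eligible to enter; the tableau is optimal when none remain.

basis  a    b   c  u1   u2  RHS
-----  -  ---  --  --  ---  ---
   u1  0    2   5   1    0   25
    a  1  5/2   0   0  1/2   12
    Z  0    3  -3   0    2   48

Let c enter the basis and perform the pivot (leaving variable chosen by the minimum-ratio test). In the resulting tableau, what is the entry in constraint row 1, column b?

Ratio test on column c — row 1: 25/5 = 5; row 2: entry 0 ≤ 0. Minimum is 5 at row 1 (u1 leaves); pivot element 5.
Divide row 1 by 5; eliminate column c from the other rows.
In the new row 1, the b entry is the old entry divided by the pivot: 2/5 = 2/5.

2/5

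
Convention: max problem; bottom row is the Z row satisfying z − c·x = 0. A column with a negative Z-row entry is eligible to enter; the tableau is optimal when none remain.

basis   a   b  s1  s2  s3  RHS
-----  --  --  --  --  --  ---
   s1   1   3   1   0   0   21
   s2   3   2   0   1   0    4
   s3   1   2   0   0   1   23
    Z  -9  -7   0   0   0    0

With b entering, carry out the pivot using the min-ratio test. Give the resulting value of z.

14

Ratio test on column b — row 1: 21/3 = 7; row 2: 4/2 = 2; row 3: 23/2 = 23/2. Minimum is 2 at row 2 (s2 leaves); pivot element 2.
Pivot on row 2; the Z-row RHS becomes 0 − (-7)·2 = 14.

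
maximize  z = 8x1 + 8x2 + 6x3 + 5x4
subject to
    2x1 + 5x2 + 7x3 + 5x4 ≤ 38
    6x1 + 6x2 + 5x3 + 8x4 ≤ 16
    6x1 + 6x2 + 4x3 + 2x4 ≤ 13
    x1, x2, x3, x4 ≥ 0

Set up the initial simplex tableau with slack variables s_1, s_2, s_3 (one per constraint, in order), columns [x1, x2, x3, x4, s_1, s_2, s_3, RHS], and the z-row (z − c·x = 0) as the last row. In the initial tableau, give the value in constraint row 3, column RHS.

The RHS of constraint 3 is b_3 = 13.

13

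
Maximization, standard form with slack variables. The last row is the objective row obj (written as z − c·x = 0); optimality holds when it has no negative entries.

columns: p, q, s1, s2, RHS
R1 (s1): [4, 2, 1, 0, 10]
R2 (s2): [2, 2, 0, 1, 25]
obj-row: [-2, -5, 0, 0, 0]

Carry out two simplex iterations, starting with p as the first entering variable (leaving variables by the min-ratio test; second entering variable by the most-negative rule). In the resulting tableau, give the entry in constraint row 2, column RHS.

15

Ratio test on column p — row 1: 10/4 = 5/2; row 2: 25/2 = 25/2. Minimum is 5/2 at row 1 (s1 leaves); pivot element 4.
Divide row 1 by 4; eliminate column p from the other rows.
Second iteration: most negative obj-row entry is -4 in column q, so q enters.
Ratio test on column q — row 1: (5/2)/(1/2) = 5; row 2: 20/1 = 20. Minimum is 5 at row 1 (p leaves); pivot element 1/2.
Divide row 1 by 1/2; eliminate column q from the other rows.
After both pivots, the entry at constraint row 2, column RHS is 15.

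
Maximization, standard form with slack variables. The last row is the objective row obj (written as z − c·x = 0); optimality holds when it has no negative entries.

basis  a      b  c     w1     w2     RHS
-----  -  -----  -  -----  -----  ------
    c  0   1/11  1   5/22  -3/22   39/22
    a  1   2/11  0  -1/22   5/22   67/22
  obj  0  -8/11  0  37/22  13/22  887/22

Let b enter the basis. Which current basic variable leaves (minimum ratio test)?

Column b entries and ratios — c: (39/22)/(1/11) = 39/2; a: (67/22)/(2/11) = 67/4.
Smallest ratio is 67/4 in the row of a, so a leaves.

a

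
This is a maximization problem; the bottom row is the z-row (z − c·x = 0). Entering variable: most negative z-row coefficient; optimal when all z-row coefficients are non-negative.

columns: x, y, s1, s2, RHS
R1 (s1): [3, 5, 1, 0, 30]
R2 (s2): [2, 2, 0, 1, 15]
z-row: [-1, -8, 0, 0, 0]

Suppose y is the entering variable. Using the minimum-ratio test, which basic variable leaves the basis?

s1

Column y entries and ratios — s1: 30/5 = 6; s2: 15/2 = 15/2.
Smallest ratio is 6 in the row of s1, so s1 leaves.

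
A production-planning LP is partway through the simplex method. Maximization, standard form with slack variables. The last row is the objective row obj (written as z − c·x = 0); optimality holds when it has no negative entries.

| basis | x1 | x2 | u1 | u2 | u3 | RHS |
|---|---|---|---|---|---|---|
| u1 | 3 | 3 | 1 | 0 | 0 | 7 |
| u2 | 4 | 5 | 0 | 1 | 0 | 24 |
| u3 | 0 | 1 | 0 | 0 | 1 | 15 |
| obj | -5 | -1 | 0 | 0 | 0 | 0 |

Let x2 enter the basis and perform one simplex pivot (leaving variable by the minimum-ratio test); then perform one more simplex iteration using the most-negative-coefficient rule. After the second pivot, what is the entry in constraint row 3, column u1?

Ratio test on column x2 — row 1: 7/3 = 7/3; row 2: 24/5 = 24/5; row 3: 15/1 = 15. Minimum is 7/3 at row 1 (u1 leaves); pivot element 3.
Divide row 1 by 3; eliminate column x2 from the other rows.
Second iteration: most negative obj-row entry is -4 in column x1, so x1 enters.
Ratio test on column x1 — row 1: (7/3)/1 = 7/3; row 2: entry -1 ≤ 0; row 3: entry -1 ≤ 0. Minimum is 7/3 at row 1 (x2 leaves); pivot element 1.
Divide row 1 by 1; eliminate column x1 from the other rows.
After both pivots, the entry at constraint row 3, column u1 is 0.

0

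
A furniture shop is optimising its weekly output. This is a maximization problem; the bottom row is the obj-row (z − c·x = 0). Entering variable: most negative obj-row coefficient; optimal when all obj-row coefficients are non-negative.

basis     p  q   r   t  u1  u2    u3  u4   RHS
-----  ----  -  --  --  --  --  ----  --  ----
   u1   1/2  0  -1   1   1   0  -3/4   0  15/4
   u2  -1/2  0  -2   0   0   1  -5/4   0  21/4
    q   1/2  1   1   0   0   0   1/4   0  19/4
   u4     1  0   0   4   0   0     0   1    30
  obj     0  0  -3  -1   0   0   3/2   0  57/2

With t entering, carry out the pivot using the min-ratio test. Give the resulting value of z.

Ratio test on column t — row 1: (15/4)/1 = 15/4; row 2: entry 0 ≤ 0; row 3: entry 0 ≤ 0; row 4: 30/4 = 15/2. Minimum is 15/4 at row 1 (u1 leaves); pivot element 1.
Pivot on row 1; the obj-row RHS becomes 57/2 − (-1)·(15/4) = 129/4.

129/4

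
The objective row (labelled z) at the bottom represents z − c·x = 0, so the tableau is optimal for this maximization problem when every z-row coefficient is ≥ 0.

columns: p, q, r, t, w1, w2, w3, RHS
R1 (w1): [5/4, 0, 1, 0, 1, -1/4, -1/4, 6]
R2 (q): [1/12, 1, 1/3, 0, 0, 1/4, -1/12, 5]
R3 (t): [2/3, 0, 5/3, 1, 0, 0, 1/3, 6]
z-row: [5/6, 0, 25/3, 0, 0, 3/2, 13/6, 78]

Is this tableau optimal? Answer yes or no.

yes

Every z-row coefficient is ≥ 0, so the tableau is optimal.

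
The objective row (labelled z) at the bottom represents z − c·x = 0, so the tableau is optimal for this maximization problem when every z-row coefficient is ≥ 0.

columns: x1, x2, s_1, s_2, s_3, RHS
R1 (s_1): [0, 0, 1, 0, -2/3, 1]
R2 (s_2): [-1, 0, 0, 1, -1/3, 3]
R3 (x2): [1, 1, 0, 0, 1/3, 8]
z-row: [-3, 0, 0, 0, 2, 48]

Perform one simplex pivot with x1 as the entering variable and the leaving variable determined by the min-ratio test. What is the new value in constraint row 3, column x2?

1

Ratio test on column x1 — row 1: entry 0 ≤ 0; row 2: entry -1 ≤ 0; row 3: 8/1 = 8. Minimum is 8 at row 3 (x2 leaves); pivot element 1.
Divide row 3 by 1; eliminate column x1 from the other rows.
In the new row 3, the x2 entry is the old entry divided by the pivot: 1/1 = 1.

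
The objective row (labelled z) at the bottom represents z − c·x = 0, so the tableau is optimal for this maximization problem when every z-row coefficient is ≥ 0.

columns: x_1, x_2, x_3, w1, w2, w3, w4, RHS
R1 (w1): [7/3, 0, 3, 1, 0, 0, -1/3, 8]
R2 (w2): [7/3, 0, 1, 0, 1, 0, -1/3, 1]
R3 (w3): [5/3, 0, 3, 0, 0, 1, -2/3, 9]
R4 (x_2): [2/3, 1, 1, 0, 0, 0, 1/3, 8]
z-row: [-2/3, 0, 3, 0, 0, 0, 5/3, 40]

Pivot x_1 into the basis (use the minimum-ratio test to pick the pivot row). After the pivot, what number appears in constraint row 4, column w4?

3/7

Ratio test on column x_1 — row 1: 8/(7/3) = 24/7; row 2: 1/(7/3) = 3/7; row 3: 9/(5/3) = 27/5; row 4: 8/(2/3) = 12. Minimum is 3/7 at row 2 (w2 leaves); pivot element 7/3.
Divide row 2 by 7/3; eliminate column x_1 from the other rows.
Row 4 update in column w4: 1/3 − (2/3)·(-1/7) = 3/7.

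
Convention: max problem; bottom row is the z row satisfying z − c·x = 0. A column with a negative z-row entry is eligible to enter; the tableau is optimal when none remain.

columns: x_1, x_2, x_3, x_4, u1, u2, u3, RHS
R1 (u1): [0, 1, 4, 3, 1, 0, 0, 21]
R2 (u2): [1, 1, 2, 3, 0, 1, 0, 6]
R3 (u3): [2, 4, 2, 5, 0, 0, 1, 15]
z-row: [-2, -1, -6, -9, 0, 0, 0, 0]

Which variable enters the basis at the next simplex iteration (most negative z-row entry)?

x_4

Negative z-row entries: x_1: -2, x_2: -1, x_3: -6, x_4: -9.
The most negative is -9 in column x_4, so x_4 enters.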